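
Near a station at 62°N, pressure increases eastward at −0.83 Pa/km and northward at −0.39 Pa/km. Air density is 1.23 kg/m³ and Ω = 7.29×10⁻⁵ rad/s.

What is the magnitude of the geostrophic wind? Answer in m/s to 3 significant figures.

Coriolis parameter at 62°N:
f = 2Ω sin φ = 2 × 7.29×10⁻⁵ × sin 62° = 1.29×10⁻⁴ s⁻¹
Component geostrophic relations (x east, y north):
u_g = −(1/(fρ)) ∂P/∂y,  v_g = (1/(fρ)) ∂P/∂x
u_g = −(−0.39×10⁻³)/(1.29×10⁻⁴ × 1.23) = 2.46 m/s;  v_g = (−0.83×10⁻³)/(1.29×10⁻⁴ × 1.23) = −5.24 m/s
|V_g| = √(u_g² + v_g²) = 5.79 m/s

5.79 m/s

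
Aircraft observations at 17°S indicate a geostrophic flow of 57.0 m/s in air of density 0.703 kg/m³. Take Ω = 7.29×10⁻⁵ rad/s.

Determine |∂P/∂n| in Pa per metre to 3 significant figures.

Coriolis parameter at 17°S:
f = 2Ω sin φ = 2 × 7.29×10⁻⁵ × sin 17° = 4.26×10⁻⁵ s⁻¹
Geostrophic balance rearranged: |∂P/∂n| = f ρ V_g
|∂P/∂n| = 4.26×10⁻⁵ × 0.703 × 57.0 = 1.71×10⁻³ Pa/m

1.71×10⁻³ Pa/m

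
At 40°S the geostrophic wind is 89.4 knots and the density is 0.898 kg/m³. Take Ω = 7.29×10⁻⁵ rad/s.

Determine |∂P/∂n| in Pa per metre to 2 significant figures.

3.9×10⁻³ Pa/m

Coriolis parameter at 40°S:
f = 2Ω sin φ = 2 × 7.29×10⁻⁵ × sin 40° = 9.37×10⁻⁵ s⁻¹
Wind speed in SI: 89.4 knots = 46.0 m/s
Geostrophic balance rearranged: |∂P/∂n| = f ρ V_g
|∂P/∂n| = 9.37×10⁻⁵ × 0.898 × 46.0 = 3.87×10⁻³ Pa/m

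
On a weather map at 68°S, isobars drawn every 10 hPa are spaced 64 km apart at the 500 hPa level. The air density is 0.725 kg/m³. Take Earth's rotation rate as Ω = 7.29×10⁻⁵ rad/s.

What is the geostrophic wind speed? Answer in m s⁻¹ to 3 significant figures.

159 m s⁻¹

Coriolis parameter at 68°S:
f = 2Ω sin φ = 2 × 7.29×10⁻⁵ × sin 68° = 1.35×10⁻⁴ s⁻¹
Pressure gradient: |∂P/∂n| = 1000 Pa / 64000 m = 1.56×10⁻² Pa/m
Geostrophic balance (pressure-gradient force = Coriolis force):
V_g = (1/(fρ)) |∂P/∂n| = 1.56×10⁻² / (1.35×10⁻⁴ × 0.725) = 159 m/s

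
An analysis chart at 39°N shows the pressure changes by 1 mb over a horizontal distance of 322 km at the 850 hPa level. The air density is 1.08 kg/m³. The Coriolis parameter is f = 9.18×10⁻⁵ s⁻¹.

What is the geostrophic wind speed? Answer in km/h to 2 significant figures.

Pressure gradient: |∂P/∂n| = 100 Pa / 322000 m = 3.11×10⁻⁴ Pa/m
Geostrophic balance (pressure-gradient force = Coriolis force):
V_g = (1/(fρ)) |∂P/∂n| = 3.11×10⁻⁴ / (9.18×10⁻⁵ × 1.08) = 3.13 m/s
Converting: 3.13 m/s × 3.6 = 11 km/h

11 km/h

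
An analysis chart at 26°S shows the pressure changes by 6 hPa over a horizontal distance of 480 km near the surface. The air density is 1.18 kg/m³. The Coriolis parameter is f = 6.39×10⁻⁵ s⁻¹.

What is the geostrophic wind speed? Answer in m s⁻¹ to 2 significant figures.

17 m s⁻¹

Pressure gradient: |∂P/∂n| = 600 Pa / 480000 m = 1.25×10⁻³ Pa/m
Geostrophic balance (pressure-gradient force = Coriolis force):
V_g = (1/(fρ)) |∂P/∂n| = 1.25×10⁻³ / (6.39×10⁻⁵ × 1.18) = 16.6 m/s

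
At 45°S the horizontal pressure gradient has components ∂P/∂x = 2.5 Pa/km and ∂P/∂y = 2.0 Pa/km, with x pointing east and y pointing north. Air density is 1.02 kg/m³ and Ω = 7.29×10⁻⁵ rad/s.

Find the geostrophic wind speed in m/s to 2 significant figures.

Coriolis parameter at 45°S:
f = 2Ω sin φ = 2 × 7.29×10⁻⁵ × sin 45° = 1.03×10⁻⁴ s⁻¹
In the Southern Hemisphere f is negative: f = −1.03×10⁻⁴ s⁻¹.
Component geostrophic relations (x east, y north):
u_g = −(1/(fρ)) ∂P/∂y,  v_g = (1/(fρ)) ∂P/∂x
u_g = −(2.0×10⁻³)/(−1.03×10⁻⁴ × 1.02) = 19.0 m/s;  v_g = (2.5×10⁻³)/(−1.03×10⁻⁴ × 1.02) = −23.8 m/s
|V_g| = √(u_g² + v_g²) = 30.4 m/s

30 m/s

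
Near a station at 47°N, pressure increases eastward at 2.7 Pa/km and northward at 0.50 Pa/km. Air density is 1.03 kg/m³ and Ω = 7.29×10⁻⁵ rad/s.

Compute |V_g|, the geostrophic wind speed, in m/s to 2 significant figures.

Coriolis parameter at 47°N:
f = 2Ω sin φ = 2 × 7.29×10⁻⁵ × sin 47° = 1.07×10⁻⁴ s⁻¹
Component geostrophic relations (x east, y north):
u_g = −(1/(fρ)) ∂P/∂y,  v_g = (1/(fρ)) ∂P/∂x
u_g = −(0.50×10⁻³)/(1.07×10⁻⁴ × 1.03) = −4.55 m/s;  v_g = (2.7×10⁻³)/(1.07×10⁻⁴ × 1.03) = 24.6 m/s
|V_g| = √(u_g² + v_g²) = 25.0 m/s

25 m/s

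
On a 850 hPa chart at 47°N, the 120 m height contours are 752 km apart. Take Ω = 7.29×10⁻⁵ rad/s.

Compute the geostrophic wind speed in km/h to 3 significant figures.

Coriolis parameter at 47°N:
f = 2Ω sin φ = 2 × 7.29×10⁻⁵ × sin 47° = 1.07×10⁻⁴ s⁻¹
Height gradient: |∂Z/∂n| = 120 m / 752000 m = 1.60×10⁻⁴
On a pressure surface, geostrophic balance gives V_g = (g/f)|∂Z/∂n|:
V_g = 9.81 × 1.60×10⁻⁴ / 1.07×10⁻⁴ = 14.7 m/s
Converting: 14.7 m/s × 3.6 = 52.9 km/h

52.9 km/h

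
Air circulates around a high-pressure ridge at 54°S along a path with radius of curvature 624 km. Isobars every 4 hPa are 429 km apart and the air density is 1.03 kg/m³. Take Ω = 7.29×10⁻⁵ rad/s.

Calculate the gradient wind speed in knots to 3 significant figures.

Coriolis parameter at 54°S:
f = 2Ω sin φ = 2 × 7.29×10⁻⁵ × sin 54° = 1.18×10⁻⁴ s⁻¹
Pressure gradient: |∂P/∂n| = 400 Pa / 429000 m = 9.32×10⁻⁴ Pa/m
Geostrophic speed: V_g = |∂P/∂n|/(fρ) = 9.32×10⁻⁴/(1.18×10⁻⁴ × 1.03) = 7.67 m/s
Around a high, pressure-gradient force acts outward with centrifugal, so Coriolis balances both:
fV = (1/ρ)|∂P/∂n| + V²/R  →  V² − fR·V + fR·V_g = 0
With fR = 1.18×10⁻⁴ × 624×10³ m = 73.6 m/s:
V = [fR − √((fR)² − 4 fR V_g)]/2 = [73.6 − √(73.6² − 4×73.6×7.67)]/2 = 8.7 m/s
Supergeostrophic (V > V_g = 7.67 m/s), as expected around a high.
Converting: 8.7 m/s × 1.944 = 16.9 knots

16.9 knots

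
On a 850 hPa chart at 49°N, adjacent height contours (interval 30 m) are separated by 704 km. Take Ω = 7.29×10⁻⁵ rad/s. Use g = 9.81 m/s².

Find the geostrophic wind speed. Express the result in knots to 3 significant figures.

7.38 knots

Coriolis parameter at 49°N:
f = 2Ω sin φ = 2 × 7.29×10⁻⁵ × sin 49° = 1.10×10⁻⁴ s⁻¹
Height gradient: |∂Z/∂n| = 30 m / 704000 m = 4.26×10⁻⁵
On a pressure surface, geostrophic balance gives V_g = (g/f)|∂Z/∂n|:
V_g = 9.81 × 4.26×10⁻⁵ / 1.10×10⁻⁴ = 3.80 m/s
Converting: 3.80 m/s × 1.944 = 7.38 knots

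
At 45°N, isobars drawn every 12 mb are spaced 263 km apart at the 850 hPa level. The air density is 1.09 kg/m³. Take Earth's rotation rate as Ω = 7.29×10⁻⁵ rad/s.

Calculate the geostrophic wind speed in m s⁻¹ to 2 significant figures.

41 m s⁻¹

Coriolis parameter at 45°N:
f = 2Ω sin φ = 2 × 7.29×10⁻⁵ × sin 45° = 1.03×10⁻⁴ s⁻¹
Pressure gradient: |∂P/∂n| = 1200 Pa / 263000 m = 4.56×10⁻³ Pa/m
Geostrophic balance (pressure-gradient force = Coriolis force):
V_g = (1/(fρ)) |∂P/∂n| = 4.56×10⁻³ / (1.03×10⁻⁴ × 1.09) = 40.6 m/s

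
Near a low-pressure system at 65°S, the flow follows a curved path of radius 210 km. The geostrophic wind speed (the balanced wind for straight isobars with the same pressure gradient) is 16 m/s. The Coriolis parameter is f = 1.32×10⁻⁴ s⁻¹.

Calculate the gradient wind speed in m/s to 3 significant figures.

11.4 m/s

Around a low, centrifugal force acts outward with Coriolis, so pressure-gradient force balances both:
(1/ρ)|∂P/∂n| = fV + V²/R  →  V² + fR·V − fR·V_g = 0
With fR = 1.32×10⁻⁴ × 210×10³ m = 27.7 m/s:
V = [−fR + √((fR)² + 4 fR V_g)]/2 = [−27.7 + √(27.7² + 4×27.7×16)]/2 = 11.4 m/s
Subgeostrophic (V < V_g = 16 m/s), as expected around a low.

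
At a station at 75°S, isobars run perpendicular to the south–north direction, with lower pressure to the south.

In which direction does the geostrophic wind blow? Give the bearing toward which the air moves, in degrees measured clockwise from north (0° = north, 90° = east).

The pressure-gradient force points toward the south (bearing 180°).
Geostrophic balance: in the Southern Hemisphere the Coriolis force deflects motion to the left, so the geostrophic wind blows 90° to the left of the pressure-gradient force (low pressure on the right).
Rotating 180° by 90° counterclockwise gives 090° — the wind blows toward the east.

090°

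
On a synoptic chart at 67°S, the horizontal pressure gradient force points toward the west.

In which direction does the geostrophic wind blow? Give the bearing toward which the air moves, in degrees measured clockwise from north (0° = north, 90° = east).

The pressure-gradient force points toward the west (bearing 270°).
Geostrophic balance: in the Southern Hemisphere the Coriolis force deflects motion to the left, so the geostrophic wind blows 90° to the left of the pressure-gradient force (low pressure on the right).
Rotating 270° by 90° counterclockwise gives 180° — the wind blows toward the south.

180°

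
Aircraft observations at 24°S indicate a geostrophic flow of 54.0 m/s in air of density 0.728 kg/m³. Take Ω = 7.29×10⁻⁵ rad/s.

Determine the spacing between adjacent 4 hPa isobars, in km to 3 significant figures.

172 km

Coriolis parameter at 24°S:
f = 2Ω sin φ = 2 × 7.29×10⁻⁵ × sin 24° = 5.93×10⁻⁵ s⁻¹
Geostrophic balance rearranged: |∂P/∂n| = f ρ V_g
|∂P/∂n| = 5.93×10⁻⁵ × 0.728 × 54.0 = 2.33×10⁻³ Pa/m
Isobar spacing: Δn = ΔP/|∂P/∂n| = 400 Pa / 2.33×10⁻³ Pa/m = 171579 m ≈ 172 km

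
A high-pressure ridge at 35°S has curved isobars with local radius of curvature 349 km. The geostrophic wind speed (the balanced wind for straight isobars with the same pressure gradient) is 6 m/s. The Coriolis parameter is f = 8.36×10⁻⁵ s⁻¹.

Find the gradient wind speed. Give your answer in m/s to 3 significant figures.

Around a high, pressure-gradient force acts outward with centrifugal, so Coriolis balances both:
fV = (1/ρ)|∂P/∂n| + V²/R  →  V² − fR·V + fR·V_g = 0
With fR = 8.36×10⁻⁵ × 349×10³ m = 29.2 m/s:
V = [fR − √((fR)² − 4 fR V_g)]/2 = [29.2 − √(29.2² − 4×29.2×6)]/2 = 8.44 m/s
Supergeostrophic (V > V_g = 6 m/s), as expected around a high.

8.44 m/s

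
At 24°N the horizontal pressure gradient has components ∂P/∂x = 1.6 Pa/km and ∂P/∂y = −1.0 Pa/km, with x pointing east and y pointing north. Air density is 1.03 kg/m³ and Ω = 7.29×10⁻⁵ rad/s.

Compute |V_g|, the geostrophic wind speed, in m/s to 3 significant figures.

Coriolis parameter at 24°N:
f = 2Ω sin φ = 2 × 7.29×10⁻⁵ × sin 24° = 5.93×10⁻⁵ s⁻¹
Component geostrophic relations (x east, y north):
u_g = −(1/(fρ)) ∂P/∂y,  v_g = (1/(fρ)) ∂P/∂x
u_g = −(−1.0×10⁻³)/(5.93×10⁻⁵ × 1.03) = 16.4 m/s;  v_g = (1.6×10⁻³)/(5.93×10⁻⁵ × 1.03) = 26.2 m/s
|V_g| = √(u_g² + v_g²) = 30.9 m/s

30.9 m/s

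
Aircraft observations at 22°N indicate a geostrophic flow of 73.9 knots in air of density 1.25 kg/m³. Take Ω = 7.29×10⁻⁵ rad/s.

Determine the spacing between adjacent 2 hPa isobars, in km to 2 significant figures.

Coriolis parameter at 22°N:
f = 2Ω sin φ = 2 × 7.29×10⁻⁵ × sin 22° = 5.46×10⁻⁵ s⁻¹
Wind speed in SI: 73.9 knots = 38.0 m/s
Geostrophic balance rearranged: |∂P/∂n| = f ρ V_g
|∂P/∂n| = 5.46×10⁻⁵ × 1.25 × 38.0 = 2.60×10⁻³ Pa/m
Isobar spacing: Δn = ΔP/|∂P/∂n| = 200 Pa / 2.60×10⁻³ Pa/m = 77056 m ≈ 77 km

77 km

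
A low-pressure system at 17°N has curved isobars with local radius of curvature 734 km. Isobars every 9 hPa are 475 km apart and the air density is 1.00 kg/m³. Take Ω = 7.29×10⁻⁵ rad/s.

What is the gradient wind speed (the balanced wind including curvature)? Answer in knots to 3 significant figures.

48.2 knots

Coriolis parameter at 17°N:
f = 2Ω sin φ = 2 × 7.29×10⁻⁵ × sin 17° = 4.26×10⁻⁵ s⁻¹
Pressure gradient: |∂P/∂n| = 900 Pa / 475000 m = 1.89×10⁻³ Pa/m
Geostrophic speed: V_g = |∂P/∂n|/(fρ) = 1.89×10⁻³/(4.26×10⁻⁵ × 1.00) = 44.4 m/s
Around a low, centrifugal force acts outward with Coriolis, so pressure-gradient force balances both:
(1/ρ)|∂P/∂n| = fV + V²/R  →  V² + fR·V − fR·V_g = 0
With fR = 4.26×10⁻⁵ × 734×10³ m = 31.3 m/s:
V = [−fR + √((fR)² + 4 fR V_g)]/2 = [−31.3 + √(31.3² + 4×31.3×44.4)]/2 = 24.8 m/s
Subgeostrophic (V < V_g = 44.4 m/s), as expected around a low.
Converting: 24.8 m/s × 1.944 = 48.2 knots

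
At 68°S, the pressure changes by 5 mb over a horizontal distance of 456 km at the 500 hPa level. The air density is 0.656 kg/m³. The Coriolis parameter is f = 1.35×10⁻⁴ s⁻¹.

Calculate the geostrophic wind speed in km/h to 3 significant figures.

44.6 km/h

Pressure gradient: |∂P/∂n| = 500 Pa / 456000 m = 1.10×10⁻³ Pa/m
Geostrophic balance (pressure-gradient force = Coriolis force):
V_g = (1/(fρ)) |∂P/∂n| = 1.10×10⁻³ / (1.35×10⁻⁴ × 0.656) = 12.4 m/s
Converting: 12.4 m/s × 3.6 = 44.6 km/h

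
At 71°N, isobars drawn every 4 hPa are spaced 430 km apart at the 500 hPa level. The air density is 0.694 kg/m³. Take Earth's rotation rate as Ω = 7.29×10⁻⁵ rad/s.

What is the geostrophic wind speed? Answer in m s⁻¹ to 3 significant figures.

Coriolis parameter at 71°N:
f = 2Ω sin φ = 2 × 7.29×10⁻⁵ × sin 71° = 1.38×10⁻⁴ s⁻¹
Pressure gradient: |∂P/∂n| = 400 Pa / 430000 m = 9.30×10⁻⁴ Pa/m
Geostrophic balance (pressure-gradient force = Coriolis force):
V_g = (1/(fρ)) |∂P/∂n| = 9.30×10⁻⁴ / (1.38×10⁻⁴ × 0.694) = 9.72 m/s

9.72 m s⁻¹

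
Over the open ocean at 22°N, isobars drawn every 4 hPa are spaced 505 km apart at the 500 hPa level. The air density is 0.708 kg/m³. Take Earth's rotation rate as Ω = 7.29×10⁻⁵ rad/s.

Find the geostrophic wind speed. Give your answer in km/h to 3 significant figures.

Coriolis parameter at 22°N:
f = 2Ω sin φ = 2 × 7.29×10⁻⁵ × sin 22° = 5.46×10⁻⁵ s⁻¹
Pressure gradient: |∂P/∂n| = 400 Pa / 505000 m = 7.92×10⁻⁴ Pa/m
Geostrophic balance (pressure-gradient force = Coriolis force):
V_g = (1/(fρ)) |∂P/∂n| = 7.92×10⁻⁴ / (5.46×10⁻⁵ × 0.708) = 20.5 m/s
Converting: 20.5 m/s × 3.6 = 73.7 km/h

73.7 km/h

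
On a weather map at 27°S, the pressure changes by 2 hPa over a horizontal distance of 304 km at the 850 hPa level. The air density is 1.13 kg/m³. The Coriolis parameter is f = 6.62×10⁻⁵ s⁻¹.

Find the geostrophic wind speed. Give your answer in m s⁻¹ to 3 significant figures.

8.79 m s⁻¹

Pressure gradient: |∂P/∂n| = 200 Pa / 304000 m = 6.58×10⁻⁴ Pa/m
Geostrophic balance (pressure-gradient force = Coriolis force):
V_g = (1/(fρ)) |∂P/∂n| = 6.58×10⁻⁴ / (6.62×10⁻⁵ × 1.13) = 8.79 m/s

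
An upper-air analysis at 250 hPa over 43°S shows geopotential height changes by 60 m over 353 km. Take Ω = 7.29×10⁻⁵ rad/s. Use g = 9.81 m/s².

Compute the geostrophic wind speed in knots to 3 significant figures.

32.6 knots

Coriolis parameter at 43°S:
f = 2Ω sin φ = 2 × 7.29×10⁻⁵ × sin 43° = 9.94×10⁻⁵ s⁻¹
Height gradient: |∂Z/∂n| = 60 m / 353000 m = 1.70×10⁻⁴
On a pressure surface, geostrophic balance gives V_g = (g/f)|∂Z/∂n|:
V_g = 9.81 × 1.70×10⁻⁴ / 9.94×10⁻⁵ = 16.8 m/s
Converting: 16.8 m/s × 1.944 = 32.6 knots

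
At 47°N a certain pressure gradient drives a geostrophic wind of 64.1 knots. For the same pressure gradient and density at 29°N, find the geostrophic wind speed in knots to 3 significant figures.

With the same pressure gradient and density, V_g ∝ 1/f ∝ 1/sin φ.
V₂ = V₁ · sin φ₁ / sin φ₂ = 64.1 × sin 47° / sin 29°
V₂ = 64.1 × 0.7314/0.4848 = 96.7 knots

96.7 knots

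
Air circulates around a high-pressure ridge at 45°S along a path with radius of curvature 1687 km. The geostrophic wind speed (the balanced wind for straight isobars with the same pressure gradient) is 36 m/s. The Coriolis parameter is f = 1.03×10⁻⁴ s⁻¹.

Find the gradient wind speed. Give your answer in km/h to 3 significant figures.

183 km/h

Around a high, pressure-gradient force acts outward with centrifugal, so Coriolis balances both:
fV = (1/ρ)|∂P/∂n| + V²/R  →  V² − fR·V + fR·V_g = 0
With fR = 1.03×10⁻⁴ × 1687×10³ m = 174 m/s:
V = [fR − √((fR)² − 4 fR V_g)]/2 = [174 − √(174² − 4×174×36)]/2 = 50.9 m/s
Supergeostrophic (V > V_g = 36 m/s), as expected around a high.
Converting: 50.9 m/s × 3.6 = 183 km/h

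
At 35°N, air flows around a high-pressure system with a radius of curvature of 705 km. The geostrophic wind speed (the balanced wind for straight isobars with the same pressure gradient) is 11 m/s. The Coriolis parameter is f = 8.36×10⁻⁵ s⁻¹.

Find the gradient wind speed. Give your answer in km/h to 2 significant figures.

Around a high, pressure-gradient force acts outward with centrifugal, so Coriolis balances both:
fV = (1/ρ)|∂P/∂n| + V²/R  →  V² − fR·V + fR·V_g = 0
With fR = 8.36×10⁻⁵ × 705×10³ m = 58.9 m/s:
V = [fR − √((fR)² − 4 fR V_g)]/2 = [58.9 − √(58.9² − 4×58.9×11)]/2 = 14.6 m/s
Supergeostrophic (V > V_g = 11 m/s), as expected around a high.
Converting: 14.6 m/s × 3.6 = 53 km/h

53 km/h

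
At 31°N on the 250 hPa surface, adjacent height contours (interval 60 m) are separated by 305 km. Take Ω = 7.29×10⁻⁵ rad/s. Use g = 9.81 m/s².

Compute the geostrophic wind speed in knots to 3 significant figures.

50.0 knots

Coriolis parameter at 31°N:
f = 2Ω sin φ = 2 × 7.29×10⁻⁵ × sin 31° = 7.51×10⁻⁵ s⁻¹
Height gradient: |∂Z/∂n| = 60 m / 305000 m = 1.97×10⁻⁴
On a pressure surface, geostrophic balance gives V_g = (g/f)|∂Z/∂n|:
V_g = 9.81 × 1.97×10⁻⁴ / 7.51×10⁻⁵ = 25.7 m/s
Converting: 25.7 m/s × 1.944 = 50.0 knots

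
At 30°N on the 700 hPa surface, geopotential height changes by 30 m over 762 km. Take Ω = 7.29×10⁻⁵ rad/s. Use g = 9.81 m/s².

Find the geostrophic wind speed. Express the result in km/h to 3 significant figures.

Coriolis parameter at 30°N:
f = 2Ω sin φ = 2 × 7.29×10⁻⁵ × sin 30° = 7.29×10⁻⁵ s⁻¹
Height gradient: |∂Z/∂n| = 30 m / 762000 m = 3.94×10⁻⁵
On a pressure surface, geostrophic balance gives V_g = (g/f)|∂Z/∂n|:
V_g = 9.81 × 3.94×10⁻⁵ / 7.29×10⁻⁵ = 5.30 m/s
Converting: 5.30 m/s × 3.6 = 19.1 km/h

19.1 km/h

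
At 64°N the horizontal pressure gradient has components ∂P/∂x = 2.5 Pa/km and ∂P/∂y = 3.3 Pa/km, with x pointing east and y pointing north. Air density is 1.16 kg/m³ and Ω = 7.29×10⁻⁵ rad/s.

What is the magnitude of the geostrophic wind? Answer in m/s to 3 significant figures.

Coriolis parameter at 64°N:
f = 2Ω sin φ = 2 × 7.29×10⁻⁵ × sin 64° = 1.31×10⁻⁴ s⁻¹
Component geostrophic relations (x east, y north):
u_g = −(1/(fρ)) ∂P/∂y,  v_g = (1/(fρ)) ∂P/∂x
u_g = −(3.3×10⁻³)/(1.31×10⁻⁴ × 1.16) = −21.7 m/s;  v_g = (2.5×10⁻³)/(1.31×10⁻⁴ × 1.16) = 16.4 m/s
|V_g| = √(u_g² + v_g²) = 27.2 m/s

27.2 m/s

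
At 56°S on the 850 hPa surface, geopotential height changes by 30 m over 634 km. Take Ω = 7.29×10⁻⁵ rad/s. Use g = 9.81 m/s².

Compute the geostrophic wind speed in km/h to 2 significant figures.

14 km/h

Coriolis parameter at 56°S:
f = 2Ω sin φ = 2 × 7.29×10⁻⁵ × sin 56° = 1.21×10⁻⁴ s⁻¹
Height gradient: |∂Z/∂n| = 30 m / 634000 m = 4.73×10⁻⁵
On a pressure surface, geostrophic balance gives V_g = (g/f)|∂Z/∂n|:
V_g = 9.81 × 4.73×10⁻⁵ / 1.21×10⁻⁴ = 3.84 m/s
Converting: 3.84 m/s × 3.6 = 14 km/h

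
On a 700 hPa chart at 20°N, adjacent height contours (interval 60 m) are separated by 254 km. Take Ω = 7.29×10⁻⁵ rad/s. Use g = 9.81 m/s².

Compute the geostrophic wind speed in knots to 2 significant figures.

Coriolis parameter at 20°N:
f = 2Ω sin φ = 2 × 7.29×10⁻⁵ × sin 20° = 4.99×10⁻⁵ s⁻¹
Height gradient: |∂Z/∂n| = 60 m / 254000 m = 2.36×10⁻⁴
On a pressure surface, geostrophic balance gives V_g = (g/f)|∂Z/∂n|:
V_g = 9.81 × 2.36×10⁻⁴ / 4.99×10⁻⁵ = 46.5 m/s
Converting: 46.5 m/s × 1.944 = 90 knots

90 knots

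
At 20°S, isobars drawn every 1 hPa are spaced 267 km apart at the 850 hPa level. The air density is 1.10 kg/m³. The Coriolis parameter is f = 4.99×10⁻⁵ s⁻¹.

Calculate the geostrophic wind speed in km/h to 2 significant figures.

25 km/h

Pressure gradient: |∂P/∂n| = 100 Pa / 267000 m = 3.75×10⁻⁴ Pa/m
Geostrophic balance (pressure-gradient force = Coriolis force):
V_g = (1/(fρ)) |∂P/∂n| = 3.75×10⁻⁴ / (4.99×10⁻⁵ × 1.10) = 6.82 m/s
Converting: 6.82 m/s × 3.6 = 25 km/h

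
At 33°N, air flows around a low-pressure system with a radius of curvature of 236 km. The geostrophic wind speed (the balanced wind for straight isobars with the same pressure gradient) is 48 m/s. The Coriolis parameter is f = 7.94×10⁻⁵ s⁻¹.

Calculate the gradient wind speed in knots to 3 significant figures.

Around a low, centrifugal force acts outward with Coriolis, so pressure-gradient force balances both:
(1/ρ)|∂P/∂n| = fV + V²/R  →  V² + fR·V − fR·V_g = 0
With fR = 7.94×10⁻⁵ × 236×10³ m = 18.7 m/s:
V = [−fR + √((fR)² + 4 fR V_g)]/2 = [−18.7 + √(18.7² + 4×18.7×48)]/2 = 22.1 m/s
Subgeostrophic (V < V_g = 48 m/s), as expected around a low.
Converting: 22.1 m/s × 1.944 = 42.9 knots

42.9 knots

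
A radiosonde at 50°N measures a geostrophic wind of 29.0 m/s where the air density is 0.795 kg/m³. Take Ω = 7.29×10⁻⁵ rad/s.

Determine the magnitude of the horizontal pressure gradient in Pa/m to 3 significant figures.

Coriolis parameter at 50°N:
f = 2Ω sin φ = 2 × 7.29×10⁻⁵ × sin 50° = 1.12×10⁻⁴ s⁻¹
Geostrophic balance rearranged: |∂P/∂n| = f ρ V_g
|∂P/∂n| = 1.12×10⁻⁴ × 0.795 × 29.0 = 2.57×10⁻³ Pa/m

2.57×10⁻³ Pa/m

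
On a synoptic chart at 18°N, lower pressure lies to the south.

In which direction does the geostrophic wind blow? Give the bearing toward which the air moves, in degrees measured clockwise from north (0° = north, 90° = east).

270°

The pressure-gradient force points toward the south (bearing 180°).
Geostrophic balance: in the Northern Hemisphere the Coriolis force deflects motion to the right, so the geostrophic wind blows 90° to the right of the pressure-gradient force (low pressure on the left).
Rotating 180° by 90° clockwise gives 270° — the wind blows toward the west.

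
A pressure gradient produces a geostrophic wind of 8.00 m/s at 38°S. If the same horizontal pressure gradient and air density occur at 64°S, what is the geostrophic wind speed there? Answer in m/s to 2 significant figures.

5.5 m/s

With the same pressure gradient and density, V_g ∝ 1/f ∝ 1/sin φ.
V₂ = V₁ · sin φ₁ / sin φ₂ = 8.00 × sin 38° / sin 64°
V₂ = 8.00 × 0.6157/0.8988 = 5.5 m/s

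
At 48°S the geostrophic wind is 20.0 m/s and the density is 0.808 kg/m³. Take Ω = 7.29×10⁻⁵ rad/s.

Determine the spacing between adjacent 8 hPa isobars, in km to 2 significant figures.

460 km

Coriolis parameter at 48°S:
f = 2Ω sin φ = 2 × 7.29×10⁻⁵ × sin 48° = 1.08×10⁻⁴ s⁻¹
Geostrophic balance rearranged: |∂P/∂n| = f ρ V_g
|∂P/∂n| = 1.08×10⁻⁴ × 0.808 × 20.0 = 1.75×10⁻³ Pa/m
Isobar spacing: Δn = ΔP/|∂P/∂n| = 800 Pa / 1.75×10⁻³ Pa/m = 456896 m ≈ 460 km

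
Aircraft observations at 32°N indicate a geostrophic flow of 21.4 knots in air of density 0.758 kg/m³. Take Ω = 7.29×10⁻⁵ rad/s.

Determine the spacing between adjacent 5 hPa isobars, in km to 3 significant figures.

775 km

Coriolis parameter at 32°N:
f = 2Ω sin φ = 2 × 7.29×10⁻⁵ × sin 32° = 7.73×10⁻⁵ s⁻¹
Wind speed in SI: 21.4 knots = 11.0 m/s
Geostrophic balance rearranged: |∂P/∂n| = f ρ V_g
|∂P/∂n| = 7.73×10⁻⁵ × 0.758 × 11.0 = 6.45×10⁻⁴ Pa/m
Isobar spacing: Δn = ΔP/|∂P/∂n| = 500 Pa / 6.45×10⁻⁴ Pa/m = 775500 m ≈ 775 km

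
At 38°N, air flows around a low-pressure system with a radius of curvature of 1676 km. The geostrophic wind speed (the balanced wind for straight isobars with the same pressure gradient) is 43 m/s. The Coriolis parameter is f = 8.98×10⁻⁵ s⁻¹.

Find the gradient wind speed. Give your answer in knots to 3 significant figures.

67.8 knots

Around a low, centrifugal force acts outward with Coriolis, so pressure-gradient force balances both:
(1/ρ)|∂P/∂n| = fV + V²/R  →  V² + fR·V − fR·V_g = 0
With fR = 8.98×10⁻⁵ × 1676×10³ m = 151 m/s:
V = [−fR + √((fR)² + 4 fR V_g)]/2 = [−151 + √(151² + 4×151×43)]/2 = 34.9 m/s
Subgeostrophic (V < V_g = 43 m/s), as expected around a low.
Converting: 34.9 m/s × 1.944 = 67.8 knots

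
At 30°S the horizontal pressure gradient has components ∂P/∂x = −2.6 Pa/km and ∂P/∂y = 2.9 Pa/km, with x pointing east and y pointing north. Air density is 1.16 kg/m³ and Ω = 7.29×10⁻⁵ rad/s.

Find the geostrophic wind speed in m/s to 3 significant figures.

Coriolis parameter at 30°S:
f = 2Ω sin φ = 2 × 7.29×10⁻⁵ × sin 30° = 7.29×10⁻⁵ s⁻¹
In the Southern Hemisphere f is negative: f = −7.29×10⁻⁵ s⁻¹.
Component geostrophic relations (x east, y north):
u_g = −(1/(fρ)) ∂P/∂y,  v_g = (1/(fρ)) ∂P/∂x
u_g = −(2.9×10⁻³)/(−7.29×10⁻⁵ × 1.16) = 34.3 m/s;  v_g = (−2.6×10⁻³)/(−7.29×10⁻⁵ × 1.16) = 30.7 m/s
|V_g| = √(u_g² + v_g²) = 46.1 m/s

46.1 m/s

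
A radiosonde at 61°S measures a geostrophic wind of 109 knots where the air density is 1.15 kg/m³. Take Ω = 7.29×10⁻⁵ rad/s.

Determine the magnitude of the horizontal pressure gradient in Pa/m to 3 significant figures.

Coriolis parameter at 61°S:
f = 2Ω sin φ = 2 × 7.29×10⁻⁵ × sin 61° = 1.28×10⁻⁴ s⁻¹
Wind speed in SI: 109 knots = 56.1 m/s
Geostrophic balance rearranged: |∂P/∂n| = f ρ V_g
|∂P/∂n| = 1.28×10⁻⁴ × 1.15 × 56.1 = 8.22×10⁻³ Pa/m

8.22×10⁻³ Pa/m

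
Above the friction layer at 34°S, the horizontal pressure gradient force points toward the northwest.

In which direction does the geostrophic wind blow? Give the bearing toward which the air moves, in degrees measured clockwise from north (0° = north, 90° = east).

225°

The pressure-gradient force points toward the northwest (bearing 315°).
Geostrophic balance: in the Southern Hemisphere the Coriolis force deflects motion to the left, so the geostrophic wind blows 90° to the left of the pressure-gradient force (low pressure on the right).
Rotating 315° by 90° counterclockwise gives 225° — the wind blows toward the southwest.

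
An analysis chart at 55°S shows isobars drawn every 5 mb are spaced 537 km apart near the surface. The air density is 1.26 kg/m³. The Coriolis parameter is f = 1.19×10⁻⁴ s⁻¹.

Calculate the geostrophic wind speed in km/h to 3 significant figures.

22.4 km/h

Pressure gradient: |∂P/∂n| = 500 Pa / 537000 m = 9.31×10⁻⁴ Pa/m
Geostrophic balance (pressure-gradient force = Coriolis force):
V_g = (1/(fρ)) |∂P/∂n| = 9.31×10⁻⁴ / (1.19×10⁻⁴ × 1.26) = 6.21 m/s
Converting: 6.21 m/s × 3.6 = 22.4 km/h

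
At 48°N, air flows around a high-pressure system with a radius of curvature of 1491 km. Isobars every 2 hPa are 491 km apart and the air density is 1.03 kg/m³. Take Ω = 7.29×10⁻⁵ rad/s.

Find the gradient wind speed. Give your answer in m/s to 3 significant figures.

3.74 m/s

Coriolis parameter at 48°N:
f = 2Ω sin φ = 2 × 7.29×10⁻⁵ × sin 48° = 1.08×10⁻⁴ s⁻¹
Pressure gradient: |∂P/∂n| = 200 Pa / 491000 m = 4.07×10⁻⁴ Pa/m
Geostrophic speed: V_g = |∂P/∂n|/(fρ) = 4.07×10⁻⁴/(1.08×10⁻⁴ × 1.03) = 3.65 m/s
Around a high, pressure-gradient force acts outward with centrifugal, so Coriolis balances both:
fV = (1/ρ)|∂P/∂n| + V²/R  →  V² − fR·V + fR·V_g = 0
With fR = 1.08×10⁻⁴ × 1491×10³ m = 162 m/s:
V = [fR − √((fR)² − 4 fR V_g)]/2 = [162 − √(162² − 4×162×3.65)]/2 = 3.74 m/s
Supergeostrophic (V > V_g = 3.65 m/s), as expected around a high.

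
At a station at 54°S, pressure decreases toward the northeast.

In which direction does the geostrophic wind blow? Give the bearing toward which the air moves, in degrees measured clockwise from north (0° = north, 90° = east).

The pressure-gradient force points toward the northeast (bearing 045°).
Geostrophic balance: in the Southern Hemisphere the Coriolis force deflects motion to the left, so the geostrophic wind blows 90° to the left of the pressure-gradient force (low pressure on the right).
Rotating 045° by 90° counterclockwise gives 315° — the wind blows toward the northwest.

315°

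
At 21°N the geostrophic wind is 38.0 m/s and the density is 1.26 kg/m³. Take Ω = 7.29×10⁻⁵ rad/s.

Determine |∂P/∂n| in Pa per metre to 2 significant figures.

2.5×10⁻³ Pa/m

Coriolis parameter at 21°N:
f = 2Ω sin φ = 2 × 7.29×10⁻⁵ × sin 21° = 5.23×10⁻⁵ s⁻¹
Geostrophic balance rearranged: |∂P/∂n| = f ρ V_g
|∂P/∂n| = 5.23×10⁻⁵ × 1.26 × 38.0 = 2.50×10⁻³ Pa/m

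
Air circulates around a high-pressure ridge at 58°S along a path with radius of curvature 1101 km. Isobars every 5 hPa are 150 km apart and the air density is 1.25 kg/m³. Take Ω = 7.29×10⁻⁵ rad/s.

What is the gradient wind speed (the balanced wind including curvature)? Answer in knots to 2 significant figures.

52 knots

Coriolis parameter at 58°S:
f = 2Ω sin φ = 2 × 7.29×10⁻⁵ × sin 58° = 1.24×10⁻⁴ s⁻¹
Pressure gradient: |∂P/∂n| = 500 Pa / 150000 m = 3.33×10⁻³ Pa/m
Geostrophic speed: V_g = |∂P/∂n|/(fρ) = 3.33×10⁻³/(1.24×10⁻⁴ × 1.25) = 21.6 m/s
Around a high, pressure-gradient force acts outward with centrifugal, so Coriolis balances both:
fV = (1/ρ)|∂P/∂n| + V²/R  →  V² − fR·V + fR·V_g = 0
With fR = 1.24×10⁻⁴ × 1101×10³ m = 136 m/s:
V = [fR − √((fR)² − 4 fR V_g)]/2 = [136 − √(136² − 4×136×21.6)]/2 = 26.9 m/s
Supergeostrophic (V > V_g = 21.6 m/s), as expected around a high.
Converting: 26.9 m/s × 1.944 = 52 knots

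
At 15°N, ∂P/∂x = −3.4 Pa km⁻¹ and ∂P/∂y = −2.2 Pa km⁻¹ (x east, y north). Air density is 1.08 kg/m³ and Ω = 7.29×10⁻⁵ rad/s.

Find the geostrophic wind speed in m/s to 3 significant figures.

99.4 m/s

Coriolis parameter at 15°N:
f = 2Ω sin φ = 2 × 7.29×10⁻⁵ × sin 15° = 3.77×10⁻⁵ s⁻¹
Component geostrophic relations (x east, y north):
u_g = −(1/(fρ)) ∂P/∂y,  v_g = (1/(fρ)) ∂P/∂x
u_g = −(−2.2×10⁻³)/(3.77×10⁻⁵ × 1.08) = 54.0 m/s;  v_g = (−3.4×10⁻³)/(3.77×10⁻⁵ × 1.08) = −83.4 m/s
|V_g| = √(u_g² + v_g²) = 99.4 m/s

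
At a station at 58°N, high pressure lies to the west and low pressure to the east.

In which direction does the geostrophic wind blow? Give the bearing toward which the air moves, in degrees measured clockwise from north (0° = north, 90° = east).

180°

The pressure-gradient force points toward the east (bearing 090°).
Geostrophic balance: in the Northern Hemisphere the Coriolis force deflects motion to the right, so the geostrophic wind blows 90° to the right of the pressure-gradient force (low pressure on the left).
Rotating 090° by 90° clockwise gives 180° — the wind blows toward the south.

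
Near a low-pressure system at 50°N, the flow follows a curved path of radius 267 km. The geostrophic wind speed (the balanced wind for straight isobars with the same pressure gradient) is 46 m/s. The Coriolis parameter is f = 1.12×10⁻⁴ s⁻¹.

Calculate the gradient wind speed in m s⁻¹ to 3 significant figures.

25.0 m s⁻¹

Around a low, centrifugal force acts outward with Coriolis, so pressure-gradient force balances both:
(1/ρ)|∂P/∂n| = fV + V²/R  →  V² + fR·V − fR·V_g = 0
With fR = 1.12×10⁻⁴ × 267×10³ m = 29.9 m/s:
V = [−fR + √((fR)² + 4 fR V_g)]/2 = [−29.9 + √(29.9² + 4×29.9×46)]/2 = 25 m/s
Subgeostrophic (V < V_g = 46 m/s), as expected around a low.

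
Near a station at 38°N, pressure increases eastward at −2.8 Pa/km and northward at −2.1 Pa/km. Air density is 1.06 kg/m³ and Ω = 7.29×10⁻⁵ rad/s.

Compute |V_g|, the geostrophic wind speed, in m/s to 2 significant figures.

37 m/s

Coriolis parameter at 38°N:
f = 2Ω sin φ = 2 × 7.29×10⁻⁵ × sin 38° = 8.98×10⁻⁵ s⁻¹
Component geostrophic relations (x east, y north):
u_g = −(1/(fρ)) ∂P/∂y,  v_g = (1/(fρ)) ∂P/∂x
u_g = −(−2.1×10⁻³)/(8.98×10⁻⁵ × 1.06) = 22.1 m/s;  v_g = (−2.8×10⁻³)/(8.98×10⁻⁵ × 1.06) = −29.4 m/s
|V_g| = √(u_g² + v_g²) = 36.8 m/s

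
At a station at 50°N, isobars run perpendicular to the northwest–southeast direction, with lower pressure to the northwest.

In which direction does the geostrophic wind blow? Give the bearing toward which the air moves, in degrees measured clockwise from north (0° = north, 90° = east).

045°

The pressure-gradient force points toward the northwest (bearing 315°).
Geostrophic balance: in the Northern Hemisphere the Coriolis force deflects motion to the right, so the geostrophic wind blows 90° to the right of the pressure-gradient force (low pressure on the left).
Rotating 315° by 90° clockwise gives 045° — the wind blows toward the northeast.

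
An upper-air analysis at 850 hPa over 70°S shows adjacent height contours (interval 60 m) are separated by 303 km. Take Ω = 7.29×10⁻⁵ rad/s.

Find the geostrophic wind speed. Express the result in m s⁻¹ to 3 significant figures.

14.2 m s⁻¹

Coriolis parameter at 70°S:
f = 2Ω sin φ = 2 × 7.29×10⁻⁵ × sin 70° = 1.37×10⁻⁴ s⁻¹
Height gradient: |∂Z/∂n| = 60 m / 303000 m = 1.98×10⁻⁴
On a pressure surface, geostrophic balance gives V_g = (g/f)|∂Z/∂n|:
V_g = 9.81 × 1.98×10⁻⁴ / 1.37×10⁻⁴ = 14.2 m/s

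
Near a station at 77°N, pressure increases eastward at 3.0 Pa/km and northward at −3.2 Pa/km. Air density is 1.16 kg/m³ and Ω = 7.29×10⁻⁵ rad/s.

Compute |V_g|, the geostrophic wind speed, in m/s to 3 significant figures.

26.6 m/s

Coriolis parameter at 77°N:
f = 2Ω sin φ = 2 × 7.29×10⁻⁵ × sin 77° = 1.42×10⁻⁴ s⁻¹
Component geostrophic relations (x east, y north):
u_g = −(1/(fρ)) ∂P/∂y,  v_g = (1/(fρ)) ∂P/∂x
u_g = −(−3.2×10⁻³)/(1.42×10⁻⁴ × 1.16) = 19.4 m/s;  v_g = (3.0×10⁻³)/(1.42×10⁻⁴ × 1.16) = 18.2 m/s
|V_g| = √(u_g² + v_g²) = 26.6 m/s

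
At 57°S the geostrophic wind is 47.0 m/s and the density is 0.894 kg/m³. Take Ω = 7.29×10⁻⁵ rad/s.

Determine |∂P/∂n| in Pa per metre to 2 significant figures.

Coriolis parameter at 57°S:
f = 2Ω sin φ = 2 × 7.29×10⁻⁵ × sin 57° = 1.22×10⁻⁴ s⁻¹
Geostrophic balance rearranged: |∂P/∂n| = f ρ V_g
|∂P/∂n| = 1.22×10⁻⁴ × 0.894 × 47.0 = 5.14×10⁻³ Pa/m

5.1×10⁻³ Pa/m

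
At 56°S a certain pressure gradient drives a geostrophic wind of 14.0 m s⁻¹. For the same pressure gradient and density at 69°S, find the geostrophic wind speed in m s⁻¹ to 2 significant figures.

12 m s⁻¹

With the same pressure gradient and density, V_g ∝ 1/f ∝ 1/sin φ.
V₂ = V₁ · sin φ₁ / sin φ₂ = 14.0 × sin 56° / sin 69°
V₂ = 14.0 × 0.8290/0.9336 = 12 m s⁻¹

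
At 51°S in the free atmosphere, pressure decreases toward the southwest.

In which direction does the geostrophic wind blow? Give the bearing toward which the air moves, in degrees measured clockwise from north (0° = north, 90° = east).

The pressure-gradient force points toward the southwest (bearing 225°).
Geostrophic balance: in the Southern Hemisphere the Coriolis force deflects motion to the left, so the geostrophic wind blows 90° to the left of the pressure-gradient force (low pressure on the right).
Rotating 225° by 90° counterclockwise gives 135° — the wind blows toward the southeast.

135°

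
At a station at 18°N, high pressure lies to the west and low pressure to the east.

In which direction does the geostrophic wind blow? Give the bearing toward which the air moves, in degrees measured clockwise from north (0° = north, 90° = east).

180°

The pressure-gradient force points toward the east (bearing 090°).
Geostrophic balance: in the Northern Hemisphere the Coriolis force deflects motion to the right, so the geostrophic wind blows 90° to the right of the pressure-gradient force (low pressure on the left).
Rotating 090° by 90° clockwise gives 180° — the wind blows toward the south.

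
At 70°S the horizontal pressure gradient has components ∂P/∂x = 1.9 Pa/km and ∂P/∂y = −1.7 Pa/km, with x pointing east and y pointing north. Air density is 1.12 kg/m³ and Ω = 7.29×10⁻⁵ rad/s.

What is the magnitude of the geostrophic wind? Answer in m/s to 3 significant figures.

Coriolis parameter at 70°S:
f = 2Ω sin φ = 2 × 7.29×10⁻⁵ × sin 70° = 1.37×10⁻⁴ s⁻¹
In the Southern Hemisphere f is negative: f = −1.37×10⁻⁴ s⁻¹.
Component geostrophic relations (x east, y north):
u_g = −(1/(fρ)) ∂P/∂y,  v_g = (1/(fρ)) ∂P/∂x
u_g = −(−1.7×10⁻³)/(−1.37×10⁻⁴ × 1.12) = −11.1 m/s;  v_g = (1.9×10⁻³)/(−1.37×10⁻⁴ × 1.12) = −12.4 m/s
|V_g| = √(u_g² + v_g²) = 16.6 m/s

16.6 m/s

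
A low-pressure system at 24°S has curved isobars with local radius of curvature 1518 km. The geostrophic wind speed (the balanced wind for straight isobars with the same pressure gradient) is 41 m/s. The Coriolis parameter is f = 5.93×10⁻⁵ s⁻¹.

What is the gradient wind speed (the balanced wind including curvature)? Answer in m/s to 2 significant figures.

Around a low, centrifugal force acts outward with Coriolis, so pressure-gradient force balances both:
(1/ρ)|∂P/∂n| = fV + V²/R  →  V² + fR·V − fR·V_g = 0
With fR = 5.93×10⁻⁵ × 1518×10³ m = 90.0 m/s:
V = [−fR + √((fR)² + 4 fR V_g)]/2 = [−90.0 + √(90.0² + 4×90.0×41)]/2 = 30.6 m/s
Subgeostrophic (V < V_g = 41 m/s), as expected around a low.

31 m/s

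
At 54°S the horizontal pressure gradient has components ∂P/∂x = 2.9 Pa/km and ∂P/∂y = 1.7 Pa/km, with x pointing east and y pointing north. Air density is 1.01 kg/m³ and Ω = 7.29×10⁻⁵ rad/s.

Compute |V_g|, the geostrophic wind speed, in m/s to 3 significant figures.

28.2 m/s

Coriolis parameter at 54°S:
f = 2Ω sin φ = 2 × 7.29×10⁻⁵ × sin 54° = 1.18×10⁻⁴ s⁻¹
In the Southern Hemisphere f is negative: f = −1.18×10⁻⁴ s⁻¹.
Component geostrophic relations (x east, y north):
u_g = −(1/(fρ)) ∂P/∂y,  v_g = (1/(fρ)) ∂P/∂x
u_g = −(1.7×10⁻³)/(−1.18×10⁻⁴ × 1.01) = 14.3 m/s;  v_g = (2.9×10⁻³)/(−1.18×10⁻⁴ × 1.01) = −24.3 m/s
|V_g| = √(u_g² + v_g²) = 28.2 m/s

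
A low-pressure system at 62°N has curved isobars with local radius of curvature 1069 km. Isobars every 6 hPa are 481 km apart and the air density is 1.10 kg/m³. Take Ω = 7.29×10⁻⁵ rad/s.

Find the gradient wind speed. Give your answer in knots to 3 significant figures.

Coriolis parameter at 62°N:
f = 2Ω sin φ = 2 × 7.29×10⁻⁵ × sin 62° = 1.29×10⁻⁴ s⁻¹
Pressure gradient: |∂P/∂n| = 600 Pa / 481000 m = 1.25×10⁻³ Pa/m
Geostrophic speed: V_g = |∂P/∂n|/(fρ) = 1.25×10⁻³/(1.29×10⁻⁴ × 1.10) = 8.81 m/s
Around a low, centrifugal force acts outward with Coriolis, so pressure-gradient force balances both:
(1/ρ)|∂P/∂n| = fV + V²/R  →  V² + fR·V − fR·V_g = 0
With fR = 1.29×10⁻⁴ × 1069×10³ m = 138 m/s:
V = [−fR + √((fR)² + 4 fR V_g)]/2 = [−138 + √(138² + 4×138×8.81)]/2 = 8.31 m/s
Subgeostrophic (V < V_g = 8.81 m/s), as expected around a low.
Converting: 8.31 m/s × 1.944 = 16.1 knots

16.1 knots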